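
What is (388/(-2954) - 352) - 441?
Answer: -1171455/1477 ≈ -793.13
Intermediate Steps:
(388/(-2954) - 352) - 441 = (388*(-1/2954) - 352) - 441 = (-194/1477 - 352) - 441 = -520098/1477 - 441 = -1171455/1477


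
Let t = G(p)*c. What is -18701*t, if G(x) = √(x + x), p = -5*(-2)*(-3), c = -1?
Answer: 37402*I*√15 ≈ 1.4486e+5*I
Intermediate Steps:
p = -30 (p = 10*(-3) = -30)
G(x) = √2*√x (G(x) = √(2*x) = √2*√x)
t = -2*I*√15 (t = (√2*√(-30))*(-1) = (√2*(I*√30))*(-1) = (2*I*√15)*(-1) = -2*I*√15 ≈ -7.746*I)
-18701*t = -(-37402)*I*√15 = 37402*I*√15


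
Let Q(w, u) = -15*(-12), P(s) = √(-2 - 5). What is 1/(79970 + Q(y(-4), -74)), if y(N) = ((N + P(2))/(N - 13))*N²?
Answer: 1/80150 ≈ 1.2477e-5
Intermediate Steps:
P(s) = I*√7 (P(s) = √(-7) = I*√7)
y(N) = N²*(N + I*√7)/(-13 + N) (y(N) = ((N + I*√7)/(N - 13))*N² = ((N + I*√7)/(-13 + N))*N² = N²*(N + I*√7)/(-13 + N))
Q(w, u) = 180
1/(79970 + Q(y(-4), -74)) = 1/(79970 + 180) = 1/80150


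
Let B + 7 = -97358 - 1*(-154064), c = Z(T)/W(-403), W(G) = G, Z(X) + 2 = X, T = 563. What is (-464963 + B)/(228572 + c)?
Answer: -164530392/92113955 ≈ -1.7862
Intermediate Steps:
Z(X) = -2 + X
c = -561/403 (c = (-2 + 563)/(-403) = 561*(-1/403) = -561/403 ≈ -1.3921)
B = 56699 (B = -7 + (-97358 - 1*(-154064)) = -7 + (-97358 + 154064) = -7 + 56706 = 56699)
(-464963 + B)/(228572 + c) = (-464963 + 56699)/(228572 - 561/403) = -408264/92113955/403 = -408264*403/92113955 = -164530392/92113955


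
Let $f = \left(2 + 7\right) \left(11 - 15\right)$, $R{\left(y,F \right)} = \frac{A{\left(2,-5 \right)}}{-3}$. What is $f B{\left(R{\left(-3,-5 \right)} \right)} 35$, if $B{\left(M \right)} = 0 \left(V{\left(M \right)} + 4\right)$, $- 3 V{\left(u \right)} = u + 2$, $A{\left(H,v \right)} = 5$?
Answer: $0$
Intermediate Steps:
$R{\left(y,F \right)} = - \frac{5}{3}$ ($R{\left(y,F \right)} = \frac{5}{-3} = 5 \left(- \frac{1}{3}\right) = - \frac{5}{3}$)
$V{\left(u \right)} = - \frac{2}{3} - \frac{u}{3}$ ($V{\left(u \right)} = - \frac{u + 2}{3} = - \frac{2 + u}{3} = - \frac{2}{3} - \frac{u}{3}$)
$f = -36$ ($f = 9 \left(-4\right) = -36$)
$B{\left(M \right)} = 0$ ($B{\left(M \right)} = 0 \left(\left(- \frac{2}{3} - \frac{M}{3}\right) + 4\right) = 0 \left(\frac{10}{3} - \frac{M}{3}\right) = 0$)
$f B{\left(R{\left(-3,-5 \right)} \right)} 35 = \left(-36\right) 0 \cdot 35 = 0 \cdot 35 = 0$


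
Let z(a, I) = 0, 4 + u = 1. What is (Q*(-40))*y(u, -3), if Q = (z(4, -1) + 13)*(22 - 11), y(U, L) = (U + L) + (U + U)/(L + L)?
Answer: 28600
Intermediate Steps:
u = -3 (u = -4 + 1 = -3)
y(U, L) = L + U + U/L (y(U, L) = (L + U) + (2*U)/((2*L)) = (L + U) + (2*U)*(1/(2*L)) = (L + U) + U/L = L + U + U/L)
Q = 143 (Q = (0 + 13)*(22 - 11) = 13*11 = 143)
(Q*(-40))*y(u, -3) = (143*(-40))*(-3 - 3 - 3/(-3)) = -5720*(-3 - 3 - 3*(-⅓)) = -5720*(-3 - 3 + 1) = -5720*(-5) = 28600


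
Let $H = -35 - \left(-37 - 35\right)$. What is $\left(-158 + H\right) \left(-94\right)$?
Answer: $11374$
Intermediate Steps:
$H = 37$ ($H = -35 - -72 = -35 + 72 = 37$)
$\left(-158 + H\right) \left(-94\right) = \left(-158 + 37\right) \left(-94\right) = \left(-121\right) \left(-94\right) = 11374$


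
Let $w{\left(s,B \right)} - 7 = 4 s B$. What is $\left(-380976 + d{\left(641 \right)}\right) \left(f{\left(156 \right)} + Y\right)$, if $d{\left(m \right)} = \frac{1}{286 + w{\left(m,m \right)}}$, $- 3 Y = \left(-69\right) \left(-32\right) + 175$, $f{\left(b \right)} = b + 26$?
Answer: $\frac{1150430114243267}{4931451} \approx 2.3328 \cdot 10^{8}$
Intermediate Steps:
$f{\left(b \right)} = 26 + b$
$Y = - \frac{2383}{3}$ ($Y = - \frac{\left(-69\right) \left(-32\right) + 175}{3} = - \frac{2208 + 175}{3} = \left(- \frac{1}{3}\right) 2383 = - \frac{2383}{3} \approx -794.33$)
$w{\left(s,B \right)} = 7 + 4 B s$ ($w{\left(s,B \right)} = 7 + 4 s B = 7 + 4 B s$)
$d{\left(m \right)} = \frac{1}{293 + 4 m^{2}}$ ($d{\left(m \right)} = \frac{1}{286 + \left(7 + 4 m m\right)} = \frac{1}{286 + \left(7 + 4 m^{2}\right)} = \frac{1}{293 + 4 m^{2}}$)
$\left(-380976 + d{\left(641 \right)}\right) \left(f{\left(156 \right)} + Y\right) = \left(-380976 + \frac{1}{293 + 4 \cdot 641^{2}}\right) \left(\left(26 + 156\right) - \frac{2383}{3}\right) = \left(-380976 + \frac{1}{293 + 4 \cdot 410881}\right) \left(182 - \frac{2383}{3}\right) = \left(-380976 + \frac{1}{293 + 1643524}\right) \left(- \frac{1837}{3}\right) = \left(-380976 + \frac{1}{1643817}\right) \left(- \frac{1837}{3}\right) = \left(- \frac{626254825391}{1643817}\right) \left(- \frac{1837}{3}\right) = \frac{1150430114243267}{4931451}$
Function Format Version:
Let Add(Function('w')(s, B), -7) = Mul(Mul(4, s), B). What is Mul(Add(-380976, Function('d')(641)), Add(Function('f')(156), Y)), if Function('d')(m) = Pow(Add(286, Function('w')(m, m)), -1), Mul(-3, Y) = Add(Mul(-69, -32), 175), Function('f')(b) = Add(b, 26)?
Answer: Rational(1150430114243267, 4931451) ≈ 2.3328e+8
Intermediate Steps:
Function('f')(b) = Add(26, b)
Y = Rational(-2383, 3) (Y = Mul(Rational(-1, 3), Add(Mul(-69, -32), 175)) = Mul(Rational(-1, 3), Add(2208, 175)) = Mul(Rational(-1, 3), 2383) = Rational(-2383, 3) ≈ -794.33)
Function('w')(s, B) = Add(7, Mul(4, B, s)) (Function('w')(s, B) = Add(7, Mul(Mul(4, s), B)) = Add(7, Mul(4, B, s)))
Function('d')(m) = Pow(Add(293, Mul(4, Pow(m, 2))), -1) (Function('d')(m) = Pow(Add(286, Add(7, Mul(4, m, m))), -1) = Pow(Add(286, Add(7, Mul(4, Pow(m, 2)))), -1) = Pow(Add(293, Mul(4, Pow(m, 2))), -1))
Mul(Add(-380976, Function('d')(641)), Add(Function('f')(156), Y)) = Mul(Add(-380976, Pow(Add(293, Mul(4, Pow(641, 2))), -1)), Add(Add(26, 156), Rational(-2383, 3))) = Mul(Add(-380976, Pow(Add(293, Mul(4, 410881)), -1)), Add(182, Rational(-2383, 3))) = Mul(Add(-380976, Pow(Add(293, 1643524), -1)), Rational(-1837, 3)) = Mul(Add(-380976, Pow(1643817, -1)), Rational(-1837, 3)) = Mul(Add(-380976, Rational(1, 1643817)), Rational(-1837, 3)) = Mul(Rational(-626254825391, 1643817), Rational(-1837, 3)) = Rational(1150430114243267, 4931451)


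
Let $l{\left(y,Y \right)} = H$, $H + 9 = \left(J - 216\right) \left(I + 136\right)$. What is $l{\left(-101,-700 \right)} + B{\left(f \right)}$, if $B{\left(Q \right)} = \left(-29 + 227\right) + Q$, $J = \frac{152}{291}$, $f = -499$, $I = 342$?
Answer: $- \frac{30062722}{291} \approx -1.0331 \cdot 10^{5}$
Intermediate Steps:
$J = \frac{152}{291}$ ($J = 152 \cdot \frac{1}{291} = \frac{152}{291} \approx 0.52234$)
$B{\left(Q \right)} = 198 + Q$
$H = - \frac{29975131}{291}$ ($H = -9 + \left(\frac{152}{291} - 216\right) \left(342 + 136\right) = -9 - \frac{29972512}{291} = - \frac{29975131}{291} \approx -1.0301 \cdot 10^{5}$)
$l{\left(y,Y \right)} = - \frac{29975131}{291}$
$l{\left(-101,-700 \right)} + B{\left(f \right)} = - \frac{29975131}{291} + \left(198 - 499\right) = - \frac{29975131}{291} - 301 = - \frac{30062722}{291}$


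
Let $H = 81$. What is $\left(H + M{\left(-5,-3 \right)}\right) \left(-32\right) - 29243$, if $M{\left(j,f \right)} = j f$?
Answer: $-32315$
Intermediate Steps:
$M{\left(j,f \right)} = f j$
$\left(H + M{\left(-5,-3 \right)}\right) \left(-32\right) - 29243 = \left(81 - -15\right) \left(-32\right) - 29243 = \left(81 + 15\right) \left(-32\right) - 29243 = 96 \left(-32\right) - 29243 = -3072 - 29243 = -32315$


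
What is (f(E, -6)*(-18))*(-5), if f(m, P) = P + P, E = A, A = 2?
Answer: -1080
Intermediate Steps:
E = 2
f(m, P) = 2*P
(f(E, -6)*(-18))*(-5) = ((2*(-6))*(-18))*(-5) = -12*(-18)*(-5) = 216*(-5) = -1080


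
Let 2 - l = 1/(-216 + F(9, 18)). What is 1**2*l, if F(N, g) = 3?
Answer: 427/213 ≈ 2.0047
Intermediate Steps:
l = 427/213 (l = 2 - 1/(-216 + 3) = 2 - 1/(-213) = 2 - 1*(-1/213) = 2 + 1/213 = 427/213 ≈ 2.0047)
1**2*l = 1**2*(427/213) = 1*(427/213) = 427/213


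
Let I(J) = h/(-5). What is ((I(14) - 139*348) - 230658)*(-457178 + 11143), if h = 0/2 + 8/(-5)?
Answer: 622285016594/5 ≈ 1.2446e+11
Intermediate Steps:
h = -8/5 (h = 0*(1/2) + 8*(-1/5) = 0 - 8/5 = -8/5 ≈ -1.6000)
I(J) = 8/25 (I(J) = -8/5/(-5) = -8/5*(-1/5) = 8/25)
((I(14) - 139*348) - 230658)*(-457178 + 11143) = ((8/25 - 139*348) - 230658)*(-457178 + 11143) = ((8/25 - 48372) - 230658)*(-446035) = (-1209292/25 - 230658)*(-446035) = -6975742/25*(-446035) = 622285016594/5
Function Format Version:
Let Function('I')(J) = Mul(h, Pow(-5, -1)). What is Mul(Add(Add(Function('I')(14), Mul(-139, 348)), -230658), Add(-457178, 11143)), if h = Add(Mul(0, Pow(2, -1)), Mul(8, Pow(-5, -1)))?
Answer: Rational(622285016594, 5) ≈ 1.2446e+11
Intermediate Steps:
h = Rational(-8, 5) (h = Add(Mul(0, Rational(1, 2)), Mul(8, Rational(-1, 5))) = Add(0, Rational(-8, 5)) = Rational(-8, 5) ≈ -1.6000)
Function('I')(J) = Rational(8, 25) (Function('I')(J) = Mul(Rational(-8, 5), Pow(-5, -1)) = Mul(Rational(-8, 5), Rational(-1, 5)) = Rational(8, 25))
Mul(Add(Add(Function('I')(14), Mul(-139, 348)), -230658), Add(-457178, 11143)) = Mul(Add(Add(Rational(8, 25), Mul(-139, 348)), -230658), Add(-457178, 11143)) = Mul(Add(Add(Rational(8, 25), -48372), -230658), -446035) = Mul(Add(Rational(-1209292, 25), -230658), -446035) = Mul(Rational(-6975742, 25), -446035) = Rational(622285016594, 5)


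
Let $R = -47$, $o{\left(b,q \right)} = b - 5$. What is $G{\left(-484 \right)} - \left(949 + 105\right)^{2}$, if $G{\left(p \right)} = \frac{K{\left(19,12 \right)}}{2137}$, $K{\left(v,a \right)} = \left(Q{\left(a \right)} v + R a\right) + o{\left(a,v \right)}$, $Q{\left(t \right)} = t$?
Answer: $- \frac{2374027821}{2137} \approx -1.1109 \cdot 10^{6}$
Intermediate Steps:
$o{\left(b,q \right)} = -5 + b$
$K{\left(v,a \right)} = -5 - 46 a + a v$ ($K{\left(v,a \right)} = \left(a v - 47 a\right) + \left(-5 + a\right) = \left(- 47 a + a v\right) + \left(-5 + a\right) = -5 - 46 a + a v$)
$G{\left(p \right)} = - \frac{329}{2137}$ ($G{\left(p \right)} = \frac{-5 - 552 + 12 \cdot 19}{2137} = \left(-5 - 552 + 228\right) \frac{1}{2137} = \left(-329\right) \frac{1}{2137} = - \frac{329}{2137}$)
$G{\left(-484 \right)} - \left(949 + 105\right)^{2} = - \frac{329}{2137} - \left(949 + 105\right)^{2} = - \frac{329}{2137} - 1054^{2} = - \frac{329}{2137} - 1110916 = - \frac{2374027821}{2137}$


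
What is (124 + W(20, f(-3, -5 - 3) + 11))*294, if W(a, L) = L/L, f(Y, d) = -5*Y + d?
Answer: 36750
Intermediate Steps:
f(Y, d) = d - 5*Y
W(a, L) = 1
(124 + W(20, f(-3, -5 - 3) + 11))*294 = (124 + 1)*294 = 125*294 = 36750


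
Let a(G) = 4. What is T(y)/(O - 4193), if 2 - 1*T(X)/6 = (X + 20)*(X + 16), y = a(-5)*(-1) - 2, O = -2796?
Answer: 828/6989 ≈ 0.11847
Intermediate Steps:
y = -6 (y = 4*(-1) - 2 = -4 - 2 = -6)
T(X) = 12 - 6*(16 + X)*(20 + X) (T(X) = 12 - 6*(X + 20)*(X + 16) = 12 - 6*(20 + X)*(16 + X) = 12 - 6*(16 + X)*(20 + X))
T(y)/(O - 4193) = (-1908 - 216*(-6) - 6*(-6)²)/(-2796 - 4193) = (-1908 + 1296 - 6*36)/(-6989) = (-1908 + 1296 - 216)*(-1/6989) = -828*(-1/6989) = 828/6989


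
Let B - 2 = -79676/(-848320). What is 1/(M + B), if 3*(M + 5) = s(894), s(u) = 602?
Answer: 636240/125823197 ≈ 0.0050566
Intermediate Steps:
M = 587/3 (M = -5 + (1/3)*602 = -5 + 602/3 = 587/3 ≈ 195.67)
B = 444079/212080 (B = 2 - 79676/(-848320) = 2 - 79676*(-1/848320) = 2 + 19919/212080 = 444079/212080 ≈ 2.0939)
1/(M + B) = 1/(587/3 + 444079/212080) = 1/(125823197/636240) = 636240/125823197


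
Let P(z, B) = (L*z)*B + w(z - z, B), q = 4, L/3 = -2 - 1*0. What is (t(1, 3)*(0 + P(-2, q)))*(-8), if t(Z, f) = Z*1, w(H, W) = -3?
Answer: -360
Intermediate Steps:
L = -6 (L = 3*(-2 - 1*0) = 3*(-2 + 0) = 3*(-2) = -6)
t(Z, f) = Z
P(z, B) = -3 - 6*B*z (P(z, B) = (-6*z)*B - 3 = -6*B*z - 3 = -3 - 6*B*z)
(t(1, 3)*(0 + P(-2, q)))*(-8) = (1*(0 + (-3 - 6*4*(-2))))*(-8) = (1*(0 + (-3 + 48)))*(-8) = (1*(0 + 45))*(-8) = (1*45)*(-8) = 45*(-8) = -360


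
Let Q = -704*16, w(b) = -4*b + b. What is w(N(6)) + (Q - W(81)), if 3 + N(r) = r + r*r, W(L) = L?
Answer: -11462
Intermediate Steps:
N(r) = -3 + r + r**2 (N(r) = -3 + (r + r*r) = -3 + (r + r**2) = -3 + r + r**2)
w(b) = -3*b
Q = -11264
w(N(6)) + (Q - W(81)) = -3*(-3 + 6 + 6**2) + (-11264 - 1*81) = -3*(-3 + 6 + 36) + (-11264 - 81) = -3*39 - 11345 = -117 - 11345 = -11462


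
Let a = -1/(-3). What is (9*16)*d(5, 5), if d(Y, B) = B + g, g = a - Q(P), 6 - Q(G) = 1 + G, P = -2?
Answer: -240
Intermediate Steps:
Q(G) = 5 - G (Q(G) = 6 - (1 + G) = 6 + (-1 - G) = 5 - G)
a = 1/3 (a = -1*(-1/3) = 1/3 ≈ 0.33333)
g = -20/3 (g = 1/3 - (5 - 1*(-2)) = 1/3 - (5 + 2) = 1/3 - 1*7 = 1/3 - 7 = -20/3 ≈ -6.6667)
d(Y, B) = -20/3 + B (d(Y, B) = B - 20/3 = -20/3 + B)
(9*16)*d(5, 5) = (9*16)*(-20/3 + 5) = 144*(-5/3) = -240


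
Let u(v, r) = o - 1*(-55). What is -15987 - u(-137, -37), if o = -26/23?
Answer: -368940/23 ≈ -16041.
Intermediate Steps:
o = -26/23 (o = -26*1/23 = -26/23 ≈ -1.1304)
u(v, r) = 1239/23 (u(v, r) = -26/23 - 1*(-55) = -26/23 + 55 = 1239/23)
-15987 - u(-137, -37) = -15987 - 1*1239/23 = -15987 - 1239/23 = -368940/23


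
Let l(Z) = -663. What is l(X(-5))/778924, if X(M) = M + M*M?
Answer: -663/778924 ≈ -0.00085117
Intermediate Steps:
X(M) = M + M**2
l(X(-5))/778924 = -663/778924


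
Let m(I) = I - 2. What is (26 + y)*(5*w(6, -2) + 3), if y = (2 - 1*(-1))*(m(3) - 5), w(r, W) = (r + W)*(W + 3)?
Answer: 322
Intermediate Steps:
m(I) = -2 + I
w(r, W) = (3 + W)*(W + r) (w(r, W) = (W + r)*(3 + W) = (3 + W)*(W + r))
y = -12 (y = (2 - 1*(-1))*((-2 + 3) - 5) = (2 + 1)*(1 - 5) = 3*(-4) = -12)
(26 + y)*(5*w(6, -2) + 3) = (26 - 12)*(5*((-2)² + 3*(-2) + 3*6 - 2*6) + 3) = 14*(5*(4 - 6 + 18 - 12) + 3) = 14*(5*4 + 3) = 14*(20 + 3) = 14*23 = 322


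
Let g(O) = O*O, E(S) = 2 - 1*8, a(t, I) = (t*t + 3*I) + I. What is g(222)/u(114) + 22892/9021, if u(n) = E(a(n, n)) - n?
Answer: -379591/930 ≈ -408.16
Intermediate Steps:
a(t, I) = t² + 4*I (a(t, I) = (t² + 3*I) + I = t² + 4*I)
E(S) = -6 (E(S) = 2 - 8 = -6)
g(O) = O²
u(n) = -6 - n
g(222)/u(114) + 22892/9021 = 222²/(-6 - 1*114) + 22892/9021 = 49284/(-6 - 114) + 22892*(1/9021) = 49284/(-120) + 236/93 = 49284*(-1/120) + 236/93 = -4107/10 + 236/93 = -379591/930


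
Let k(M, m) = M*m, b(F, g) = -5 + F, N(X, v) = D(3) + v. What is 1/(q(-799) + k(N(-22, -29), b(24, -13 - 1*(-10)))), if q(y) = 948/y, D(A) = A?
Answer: -799/395654 ≈ -0.0020194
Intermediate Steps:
N(X, v) = 3 + v
1/(q(-799) + k(N(-22, -29), b(24, -13 - 1*(-10)))) = 1/(948/(-799) + (3 - 29)*(-5 + 24)) = 1/(948*(-1/799) - 26*19) = 1/(-948/799 - 494) = 1/(-395654/799) = -799/395654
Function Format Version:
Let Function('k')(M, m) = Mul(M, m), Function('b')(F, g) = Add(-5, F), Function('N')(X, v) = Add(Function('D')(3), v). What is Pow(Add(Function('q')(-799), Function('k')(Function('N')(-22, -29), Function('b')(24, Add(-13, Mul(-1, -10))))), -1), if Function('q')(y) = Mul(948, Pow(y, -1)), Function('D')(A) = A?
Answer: Rational(-799, 395654) ≈ -0.0020194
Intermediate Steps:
Function('N')(X, v) = Add(3, v)
Pow(Add(Function('q')(-799), Function('k')(Function('N')(-22, -29), Function('b')(24, Add(-13, Mul(-1, -10))))), -1) = Pow(Add(Mul(948, Pow(-799, -1)), Mul(Add(3, -29), Add(-5, 24))), -1) = Pow(Add(Mul(948, Rational(-1, 799)), Mul(-26, 19)), -1) = Pow(Add(Rational(-948, 799), -494), -1) = Pow(Rational(-395654, 799), -1) = Rational(-799, 395654)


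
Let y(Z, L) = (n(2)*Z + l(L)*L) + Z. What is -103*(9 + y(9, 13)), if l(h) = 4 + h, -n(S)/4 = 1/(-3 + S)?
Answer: -28325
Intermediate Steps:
n(S) = -4/(-3 + S)
y(Z, L) = 5*Z + L*(4 + L) (y(Z, L) = ((-4/(-3 + 2))*Z + (4 + L)*L) + Z = ((-4/(-1))*Z + L*(4 + L)) + Z = ((-4*(-1))*Z + L*(4 + L)) + Z = (4*Z + L*(4 + L)) + Z = 5*Z + L*(4 + L))
-103*(9 + y(9, 13)) = -103*(9 + (5*9 + 13*(4 + 13))) = -103*(9 + (45 + 13*17)) = -103*(9 + (45 + 221)) = -103*(9 + 266) = -103*275 = -28325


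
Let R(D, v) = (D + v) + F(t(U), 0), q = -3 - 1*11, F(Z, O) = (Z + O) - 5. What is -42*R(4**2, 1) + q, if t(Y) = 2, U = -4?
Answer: -602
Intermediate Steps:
F(Z, O) = -5 + O + Z (F(Z, O) = (O + Z) - 5 = -5 + O + Z)
q = -14 (q = -3 - 11 = -14)
R(D, v) = -3 + D + v (R(D, v) = (D + v) + (-5 + 0 + 2) = (D + v) - 3 = -3 + D + v)
-42*R(4**2, 1) + q = -42*(-3 + 4**2 + 1) - 14 = -42*(-3 + 16 + 1) - 14 = -42*14 - 14 = -588 - 14 = -602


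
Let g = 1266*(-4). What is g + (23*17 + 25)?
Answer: -4648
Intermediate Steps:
g = -5064
g + (23*17 + 25) = -5064 + (23*17 + 25) = -5064 + (391 + 25) = -5064 + 416 = -4648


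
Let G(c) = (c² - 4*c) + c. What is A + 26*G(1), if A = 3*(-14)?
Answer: -94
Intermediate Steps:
G(c) = c² - 3*c
A = -42
A + 26*G(1) = -42 + 26*(1*(-3 + 1)) = -42 + 26*(1*(-2)) = -42 + 26*(-2) = -42 - 52 = -94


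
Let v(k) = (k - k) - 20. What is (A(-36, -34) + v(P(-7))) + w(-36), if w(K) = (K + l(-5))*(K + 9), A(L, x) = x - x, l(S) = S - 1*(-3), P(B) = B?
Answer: 1006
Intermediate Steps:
l(S) = 3 + S (l(S) = S + 3 = 3 + S)
A(L, x) = 0
w(K) = (-2 + K)*(9 + K) (w(K) = (K + (3 - 5))*(K + 9) = (K - 2)*(9 + K) = (-2 + K)*(9 + K))
v(k) = -20 (v(k) = 0 - 20 = -20)
(A(-36, -34) + v(P(-7))) + w(-36) = (0 - 20) + (-18 + (-36)² + 7*(-36)) = -20 + (-18 + 1296 - 252) = -20 + 1026 = 1006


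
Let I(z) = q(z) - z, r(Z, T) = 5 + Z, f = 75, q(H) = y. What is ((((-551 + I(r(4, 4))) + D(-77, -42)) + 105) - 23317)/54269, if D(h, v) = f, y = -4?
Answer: -23701/54269 ≈ -0.43673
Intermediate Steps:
q(H) = -4
D(h, v) = 75
I(z) = -4 - z
((((-551 + I(r(4, 4))) + D(-77, -42)) + 105) - 23317)/54269 = ((((-551 + (-4 - (5 + 4))) + 75) + 105) - 23317)/54269 = ((((-551 + (-4 - 1*9)) + 75) + 105) - 23317)*(1/54269) = ((((-551 + (-4 - 9)) + 75) + 105) - 23317)*(1/54269) = ((((-551 - 13) + 75) + 105) - 23317)*(1/54269) = (((-564 + 75) + 105) - 23317)*(1/54269) = ((-489 + 105) - 23317)*(1/54269) = (-384 - 23317)*(1/54269) = -23701*1/54269 = -23701/54269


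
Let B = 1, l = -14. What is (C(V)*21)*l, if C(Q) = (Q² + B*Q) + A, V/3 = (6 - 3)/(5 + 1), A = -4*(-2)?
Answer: -6909/2 ≈ -3454.5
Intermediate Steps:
A = 8
V = 3/2 (V = 3*((6 - 3)/(5 + 1)) = 3*(3/6) = 3*(3*(⅙)) = 3*(½) = 3/2 ≈ 1.5000)
C(Q) = 8 + Q + Q² (C(Q) = (Q² + 1*Q) + 8 = (Q² + Q) + 8 = (Q + Q²) + 8 = 8 + Q + Q²)
(C(V)*21)*l = ((8 + 3/2 + (3/2)²)*21)*(-14) = ((8 + 3/2 + 9/4)*21)*(-14) = ((47/4)*21)*(-14) = (987/4)*(-14) = -6909/2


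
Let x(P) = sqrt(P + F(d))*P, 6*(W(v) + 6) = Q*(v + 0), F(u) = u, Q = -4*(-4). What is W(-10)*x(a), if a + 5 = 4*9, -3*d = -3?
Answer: -12152*sqrt(2)/3 ≈ -5728.5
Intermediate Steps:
d = 1 (d = -1/3*(-3) = 1)
a = 31 (a = -5 + 4*9 = -5 + 36 = 31)
Q = 16
W(v) = -6 + 8*v/3 (W(v) = -6 + (16*(v + 0))/6 = -6 + (16*v)/6 = -6 + 8*v/3)
x(P) = P*sqrt(1 + P) (x(P) = sqrt(P + 1)*P = sqrt(1 + P)*P = P*sqrt(1 + P))
W(-10)*x(a) = (-6 + (8/3)*(-10))*(31*sqrt(1 + 31)) = (-6 - 80/3)*(31*sqrt(32)) = -3038*4*sqrt(2)/3 = -12152*sqrt(2)/3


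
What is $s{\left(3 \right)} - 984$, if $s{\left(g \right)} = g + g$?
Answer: $-978$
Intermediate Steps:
$s{\left(g \right)} = 2 g$
$s{\left(3 \right)} - 984 = 2 \cdot 3 - 984 = 6 - 984 = -978$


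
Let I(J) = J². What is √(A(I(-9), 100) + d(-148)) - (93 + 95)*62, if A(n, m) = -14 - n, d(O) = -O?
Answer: -11656 + √53 ≈ -11649.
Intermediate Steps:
√(A(I(-9), 100) + d(-148)) - (93 + 95)*62 = √((-14 - 1*(-9)²) - 1*(-148)) - (93 + 95)*62 = √((-14 - 1*81) + 148) - 188*62 = √((-14 - 81) + 148) - 1*11656 = √(-95 + 148) - 11656 = √53 - 11656 = -11656 + √53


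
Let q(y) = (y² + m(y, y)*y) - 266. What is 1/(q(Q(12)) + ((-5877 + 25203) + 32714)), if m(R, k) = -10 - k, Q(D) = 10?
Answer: 1/51674 ≈ 1.9352e-5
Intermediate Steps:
q(y) = -266 + y² + y*(-10 - y) (q(y) = (y² + (-10 - y)*y) - 266 = (y² + y*(-10 - y)) - 266 = -266 + y² + y*(-10 - y))
1/(q(Q(12)) + ((-5877 + 25203) + 32714)) = 1/((-266 - 10*10) + ((-5877 + 25203) + 32714)) = 1/((-266 - 100) + (19326 + 32714)) = 1/(-366 + 52040) = 1/51674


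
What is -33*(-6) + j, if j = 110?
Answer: 308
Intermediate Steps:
-33*(-6) + j = -33*(-6) + 110 = 198 + 110 = 308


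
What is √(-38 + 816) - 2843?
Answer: -2843 + √778 ≈ -2815.1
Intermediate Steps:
√(-38 + 816) - 2843 = √778 - 2843 = -2843 + √778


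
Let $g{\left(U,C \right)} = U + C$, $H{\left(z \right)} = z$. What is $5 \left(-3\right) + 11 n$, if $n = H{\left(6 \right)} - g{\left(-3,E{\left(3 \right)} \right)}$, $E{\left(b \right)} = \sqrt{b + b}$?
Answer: $84 - 11 \sqrt{6} \approx 57.056$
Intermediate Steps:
$E{\left(b \right)} = \sqrt{2} \sqrt{b}$ ($E{\left(b \right)} = \sqrt{2 b} = \sqrt{2} \sqrt{b}$)
$g{\left(U,C \right)} = C + U$
$n = 9 - \sqrt{6}$ ($n = 6 - \left(\sqrt{2} \sqrt{3} - 3\right) = 6 - \left(\sqrt{6} - 3\right) = 6 - \left(-3 + \sqrt{6}\right) = 6 + \left(3 - \sqrt{6}\right) = 9 - \sqrt{6} \approx 6.5505$)
$5 \left(-3\right) + 11 n = 5 \left(-3\right) + 11 \left(9 - \sqrt{6}\right) = -15 + \left(99 - 11 \sqrt{6}\right) = 84 - 11 \sqrt{6}$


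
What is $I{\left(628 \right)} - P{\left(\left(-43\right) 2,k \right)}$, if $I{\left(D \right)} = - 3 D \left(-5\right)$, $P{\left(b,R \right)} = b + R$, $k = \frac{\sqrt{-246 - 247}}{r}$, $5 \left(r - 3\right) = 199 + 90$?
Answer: $9506 - \frac{5 i \sqrt{493}}{304} \approx 9506.0 - 0.36519 i$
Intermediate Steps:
$r = \frac{304}{5}$ ($r = 3 + \frac{199 + 90}{5} = 3 + \frac{1}{5} \cdot 289 = 3 + \frac{289}{5} = \frac{304}{5} \approx 60.8$)
$k = \frac{5 i \sqrt{493}}{304}$ ($k = \frac{\sqrt{-246 - 247}}{\frac{304}{5}} = \sqrt{-493} \cdot \frac{5}{304} = i \sqrt{493} \cdot \frac{5}{304} = \frac{5 i \sqrt{493}}{304} \approx 0.36519 i$)
$P{\left(b,R \right)} = R + b$
$I{\left(D \right)} = 15 D$
$I{\left(628 \right)} - P{\left(\left(-43\right) 2,k \right)} = 15 \cdot 628 - \left(\frac{5 i \sqrt{493}}{304} - 86\right) = 9420 - \left(\frac{5 i \sqrt{493}}{304} - 86\right) = 9420 - \left(-86 + \frac{5 i \sqrt{493}}{304}\right) = 9420 + \left(86 - \frac{5 i \sqrt{493}}{304}\right) = 9506 - \frac{5 i \sqrt{493}}{304}$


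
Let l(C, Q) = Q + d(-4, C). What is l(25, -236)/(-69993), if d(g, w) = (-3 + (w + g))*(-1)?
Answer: 254/69993 ≈ 0.0036289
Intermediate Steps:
d(g, w) = 3 - g - w (d(g, w) = (-3 + (g + w))*(-1) = (-3 + g + w)*(-1) = 3 - g - w)
l(C, Q) = 7 + Q - C (l(C, Q) = Q + (3 - 1*(-4) - C) = Q + (3 + 4 - C) = Q + (7 - C) = 7 + Q - C)
l(25, -236)/(-69993) = (7 - 236 - 1*25)/(-69993) = (7 - 236 - 25)*(-1/69993) = -254*(-1/69993) = 254/69993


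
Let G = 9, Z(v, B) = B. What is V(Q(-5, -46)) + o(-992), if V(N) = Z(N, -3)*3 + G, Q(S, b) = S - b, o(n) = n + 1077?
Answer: 85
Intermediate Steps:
o(n) = 1077 + n
V(N) = 0 (V(N) = -3*3 + 9 = -9 + 9 = 0)
V(Q(-5, -46)) + o(-992) = 0 + (1077 - 992) = 0 + 85 = 85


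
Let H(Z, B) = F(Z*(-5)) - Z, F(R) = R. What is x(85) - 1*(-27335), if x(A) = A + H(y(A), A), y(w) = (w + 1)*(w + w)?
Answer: -60300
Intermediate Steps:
y(w) = 2*w*(1 + w) (y(w) = (1 + w)*(2*w) = 2*w*(1 + w))
H(Z, B) = -6*Z (H(Z, B) = Z*(-5) - Z = -5*Z - Z = -6*Z)
x(A) = A - 12*A*(1 + A)
x(85) - 1*(-27335) = 85*(-11 - 12*85) - 1*(-27335) = 85*(-11 - 1020) + 27335 = 85*(-1031) + 27335 = -87635 + 27335 = -60300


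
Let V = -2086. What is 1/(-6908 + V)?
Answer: -1/8994 ≈ -0.00011119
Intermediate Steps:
1/(-6908 + V) = 1/(-6908 - 2086) = 1/(-8994) = -1/8994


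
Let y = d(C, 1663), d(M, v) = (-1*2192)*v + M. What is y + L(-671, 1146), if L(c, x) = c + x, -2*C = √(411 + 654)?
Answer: -3644821 - √1065/2 ≈ -3.6448e+6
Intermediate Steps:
C = -√1065/2 (C = -√(411 + 654)/2 = -√1065/2 ≈ -16.317)
d(M, v) = M - 2192*v (d(M, v) = -2192*v + M = M - 2192*v)
y = -3645296 - √1065/2 (y = -√1065/2 - 2192*1663 = -√1065/2 - 3645296 = -3645296 - √1065/2 ≈ -3.6453e+6)
y + L(-671, 1146) = (-3645296 - √1065/2) + (-671 + 1146) = (-3645296 - √1065/2) + 475 = -3644821 - √1065/2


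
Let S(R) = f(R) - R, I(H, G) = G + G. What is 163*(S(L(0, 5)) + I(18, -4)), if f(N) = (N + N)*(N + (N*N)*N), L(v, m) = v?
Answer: -1304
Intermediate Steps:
I(H, G) = 2*G
f(N) = 2*N*(N + N³) (f(N) = (2*N)*(N + N²*N) = (2*N)*(N + N³) = 2*N*(N + N³))
S(R) = -R + 2*R²*(1 + R²) (S(R) = 2*R²*(1 + R²) - R = -R + 2*R²*(1 + R²))
163*(S(L(0, 5)) + I(18, -4)) = 163*(0*(-1 + 2*0*(1 + 0²)) + 2*(-4)) = 163*(0*(-1 + 2*0*(1 + 0)) - 8) = 163*(0*(-1 + 2*0*1) - 8) = 163*(0*(-1 + 0) - 8) = 163*(0*(-1) - 8) = 163*(0 - 8) = 163*(-8) = -1304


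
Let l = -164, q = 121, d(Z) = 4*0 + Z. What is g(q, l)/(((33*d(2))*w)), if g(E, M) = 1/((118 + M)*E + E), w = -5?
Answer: 1/1796850 ≈ 5.5653e-7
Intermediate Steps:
d(Z) = Z (d(Z) = 0 + Z = Z)
g(E, M) = 1/(E + E*(118 + M)) (g(E, M) = 1/(E*(118 + M) + E) = 1/(E + E*(118 + M)))
g(q, l)/(((33*d(2))*w)) = (1/(121*(119 - 164)))/(((33*2)*(-5))) = ((1/121)/(-45))/((66*(-5))) = ((1/121)*(-1/45))/(-330) = -1/5445*(-1/330) = 1/1796850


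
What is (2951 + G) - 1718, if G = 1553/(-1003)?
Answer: 1235146/1003 ≈ 1231.5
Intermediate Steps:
G = -1553/1003 (G = 1553*(-1/1003) = -1553/1003 ≈ -1.5484)
(2951 + G) - 1718 = (2951 - 1553/1003) - 1718 = 2958300/1003 - 1718 = 1235146/1003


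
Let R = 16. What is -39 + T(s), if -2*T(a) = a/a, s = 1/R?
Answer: -79/2 ≈ -39.500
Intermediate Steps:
s = 1/16 ≈ 0.062500
T(a) = -1/2 (T(a) = -a/(2*a) = -1/2*1 = -1/2)
-39 + T(s) = -39 - 1/2 = -79/2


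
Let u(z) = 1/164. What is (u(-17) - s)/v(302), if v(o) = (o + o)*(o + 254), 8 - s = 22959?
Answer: 3763965/55075136 ≈ 0.068342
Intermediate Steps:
s = -22951 (s = 8 - 1*22959 = 8 - 22959 = -22951)
v(o) = 2*o*(254 + o) (v(o) = (2*o)*(254 + o) = 2*o*(254 + o))
u(z) = 1/164
(u(-17) - s)/v(302) = (1/164 - 1*(-22951))/((2*302*(254 + 302))) = (1/164 + 22951)/((2*302*556)) = (3763965/164)/335824 = (3763965/164)*(1/335824) = 3763965/55075136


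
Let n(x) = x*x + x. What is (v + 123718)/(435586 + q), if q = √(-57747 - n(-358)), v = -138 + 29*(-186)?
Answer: 51480166996/189735348949 - 354558*I*√20617/189735348949 ≈ 0.27133 - 0.00026832*I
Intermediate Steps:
n(x) = x + x² (n(x) = x² + x = x + x²)
v = -5532 (v = -138 - 5394 = -5532)
q = 3*I*√20617 (q = √(-57747 - (-358)*(1 - 358)) = √(-57747 - (-358)*(-357)) = √(-57747 - 1*127806) = √(-57747 - 127806) = √(-185553) = 3*I*√20617 ≈ 430.76*I)
(v + 123718)/(435586 + q) = (-5532 + 123718)/(435586 + 3*I*√20617) = 118186/(435586 + 3*I*√20617)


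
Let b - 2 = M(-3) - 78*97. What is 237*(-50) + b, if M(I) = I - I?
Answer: -19414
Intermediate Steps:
M(I) = 0
b = -7564 (b = 2 + (0 - 78*97) = 2 + (0 - 7566) = 2 - 7566 = -7564)
237*(-50) + b = 237*(-50) - 7564 = -11850 - 7564 = -19414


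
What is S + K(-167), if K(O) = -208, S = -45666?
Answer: -45874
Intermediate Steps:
S + K(-167) = -45666 - 208 = -45874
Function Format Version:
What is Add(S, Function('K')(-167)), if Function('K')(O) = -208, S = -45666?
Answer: -45874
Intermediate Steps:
Add(S, Function('K')(-167)) = Add(-45666, -208) = -45874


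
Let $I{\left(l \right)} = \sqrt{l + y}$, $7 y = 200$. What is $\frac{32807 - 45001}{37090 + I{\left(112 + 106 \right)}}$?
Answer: $- \frac{1582964110}{4814837487} + \frac{6097 \sqrt{12082}}{4814837487} \approx -0.32863$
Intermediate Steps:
$y = \frac{200}{7}$ ($y = \frac{1}{7} \cdot 200 = \frac{200}{7} \approx 28.571$)
$I{\left(l \right)} = \sqrt{\frac{200}{7} + l}$ ($I{\left(l \right)} = \sqrt{l + \frac{200}{7}} = \sqrt{\frac{200}{7} + l}$)
$\frac{32807 - 45001}{37090 + I{\left(112 + 106 \right)}} = \frac{32807 - 45001}{37090 + \frac{\sqrt{1400 + 49 \left(112 + 106\right)}}{7}} = - \frac{12194}{37090 + \frac{\sqrt{1400 + 49 \cdot 218}}{7}} = - \frac{12194}{37090 + \frac{\sqrt{1400 + 10682}}{7}} = - \frac{12194}{37090 + \frac{\sqrt{12082}}{7}}$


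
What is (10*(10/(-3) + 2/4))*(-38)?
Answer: 3230/3 ≈ 1076.7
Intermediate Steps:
(10*(10/(-3) + 2/4))*(-38) = (10*(10*(-1/3) + 2*(1/4)))*(-38) = (10*(-10/3 + 1/2))*(-38) = (10*(-17/6))*(-38) = -85/3*(-38) = 3230/3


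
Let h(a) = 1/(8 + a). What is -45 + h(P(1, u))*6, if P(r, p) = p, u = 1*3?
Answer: -489/11 ≈ -44.455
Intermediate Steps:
u = 3
-45 + h(P(1, u))*6 = -45 + 6/(8 + 3) = -45 + 6/11 = -489/11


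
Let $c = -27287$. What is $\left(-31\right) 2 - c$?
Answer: $27225$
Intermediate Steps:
$\left(-31\right) 2 - c = \left(-31\right) 2 - -27287 = -62 + 27287 = 27225$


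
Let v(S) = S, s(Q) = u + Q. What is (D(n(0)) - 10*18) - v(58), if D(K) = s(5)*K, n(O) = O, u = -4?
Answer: -238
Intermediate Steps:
s(Q) = -4 + Q
D(K) = K (D(K) = (-4 + 5)*K = 1*K = K)
(D(n(0)) - 10*18) - v(58) = (0 - 10*18) - 1*58 = (0 - 180) - 58 = -180 - 58 = -238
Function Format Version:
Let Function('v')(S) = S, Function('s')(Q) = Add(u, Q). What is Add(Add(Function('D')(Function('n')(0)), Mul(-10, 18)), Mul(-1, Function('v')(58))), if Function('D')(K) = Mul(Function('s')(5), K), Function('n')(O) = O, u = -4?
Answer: -238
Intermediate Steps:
Function('s')(Q) = Add(-4, Q)
Function('D')(K) = K (Function('D')(K) = Mul(Add(-4, 5), K) = Mul(1, K) = K)
Add(Add(Function('D')(Function('n')(0)), Mul(-10, 18)), Mul(-1, Function('v')(58))) = Add(Add(0, Mul(-10, 18)), Mul(-1, 58)) = Add(Add(0, -180), -58) = Add(-180, -58) = -238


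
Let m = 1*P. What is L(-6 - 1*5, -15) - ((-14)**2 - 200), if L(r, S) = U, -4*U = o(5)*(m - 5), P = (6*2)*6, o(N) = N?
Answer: -319/4 ≈ -79.750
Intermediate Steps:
P = 72 (P = 12*6 = 72)
m = 72 (m = 1*72 = 72)
U = -335/4 (U = -5*(72 - 5)/4 = -5*67/4 = -1/4*335 = -335/4 ≈ -83.750)
L(r, S) = -335/4
L(-6 - 1*5, -15) - ((-14)**2 - 200) = -335/4 - ((-14)**2 - 200) = -335/4 - (196 - 200) = -335/4 - 1*(-4) = -335/4 + 4 = -319/4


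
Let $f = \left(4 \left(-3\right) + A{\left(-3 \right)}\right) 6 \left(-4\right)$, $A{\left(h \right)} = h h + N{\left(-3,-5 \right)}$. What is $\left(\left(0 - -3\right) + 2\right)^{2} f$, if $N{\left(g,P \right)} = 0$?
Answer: $1800$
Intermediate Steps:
$A{\left(h \right)} = h^{2}$ ($A{\left(h \right)} = h h + 0 = h^{2} + 0 = h^{2}$)
$f = 72$ ($f = \left(4 \left(-3\right) + \left(-3\right)^{2}\right) 6 \left(-4\right) = \left(-12 + 9\right) \left(-24\right) = \left(-3\right) \left(-24\right) = 72$)
$\left(\left(0 - -3\right) + 2\right)^{2} f = \left(\left(0 - -3\right) + 2\right)^{2} \cdot 72 = \left(\left(0 + 3\right) + 2\right)^{2} \cdot 72 = \left(3 + 2\right)^{2} \cdot 72 = 5^{2} \cdot 72 = 25 \cdot 72 = 1800$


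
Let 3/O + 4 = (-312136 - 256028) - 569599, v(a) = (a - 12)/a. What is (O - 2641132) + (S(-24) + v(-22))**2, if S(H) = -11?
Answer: -363591826614015/137669807 ≈ -2.6410e+6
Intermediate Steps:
v(a) = (-12 + a)/a
O = -3/1137767 (O = 3/(-4 + ((-312136 - 256028) - 569599)) = 3/(-4 + (-568164 - 569599)) = 3/(-4 - 1137763) = 3/(-1137767) = 3*(-1/1137767) = -3/1137767 ≈ -2.6367e-6)
(O - 2641132) + (S(-24) + v(-22))**2 = (-3/1137767 - 2641132) + (-11 + (-12 - 22)/(-22))**2 = -3004992832247/1137767 + (-11 - 1/22*(-34))**2 = -3004992832247/1137767 + (-11 + 17/11)**2 = -3004992832247/1137767 + (-104/11)**2 = -3004992832247/1137767 + 10816/121 = -363591826614015/137669807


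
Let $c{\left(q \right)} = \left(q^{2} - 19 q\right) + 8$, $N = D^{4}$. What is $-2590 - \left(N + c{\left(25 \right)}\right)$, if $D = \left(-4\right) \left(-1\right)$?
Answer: $-3004$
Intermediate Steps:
$D = 4$
$N = 256$ ($N = 4^{4} = 256$)
$c{\left(q \right)} = 8 + q^{2} - 19 q$
$-2590 - \left(N + c{\left(25 \right)}\right) = -2590 - \left(256 + \left(8 + 25^{2} - 475\right)\right) = -2590 - \left(256 + \left(8 + 625 - 475\right)\right) = -2590 - \left(256 + 158\right) = -2590 - 414 = -3004$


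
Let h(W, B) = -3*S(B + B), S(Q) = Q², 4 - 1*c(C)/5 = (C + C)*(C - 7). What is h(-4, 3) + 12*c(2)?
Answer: 1332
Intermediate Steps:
c(C) = 20 - 10*C*(-7 + C) (c(C) = 20 - 5*(C + C)*(C - 7) = 20 - 5*2*C*(-7 + C) = 20 - 10*C*(-7 + C))
h(W, B) = -12*B² (h(W, B) = -3*(B + B)² = -3*4*B² = -12*B²)
h(-4, 3) + 12*c(2) = -12*3² + 12*(20 - 10*2² + 70*2) = -12*9 + 12*(20 - 10*4 + 140) = -108 + 12*(20 - 40 + 140) = -108 + 12*120 = -108 + 1440 = 1332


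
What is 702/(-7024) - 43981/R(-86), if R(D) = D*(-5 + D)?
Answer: -11229157/1963208 ≈ -5.7198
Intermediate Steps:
702/(-7024) - 43981/R(-86) = 702/(-7024) - 43981*(-1/(86*(-5 - 86))) = 702*(-1/7024) - 43981/((-86*(-91))) = -351/3512 - 43981/7826 = -351/3512 - 43981*1/7826 = -351/3512 - 6283/1118 = -11229157/1963208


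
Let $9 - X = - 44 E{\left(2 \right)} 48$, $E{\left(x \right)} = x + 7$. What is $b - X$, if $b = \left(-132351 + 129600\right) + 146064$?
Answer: $124296$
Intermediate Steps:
$E{\left(x \right)} = 7 + x$
$X = 19017$ ($X = 9 - - 44 \left(7 + 2\right) 48 = 9 - \left(-44\right) 9 \cdot 48 = 9 - \left(-396\right) 48 = 9 - -19008 = 9 + 19008 = 19017$)
$b = 143313$ ($b = -2751 + 146064 = 143313$)
$b - X = 143313 - 19017 = 124296$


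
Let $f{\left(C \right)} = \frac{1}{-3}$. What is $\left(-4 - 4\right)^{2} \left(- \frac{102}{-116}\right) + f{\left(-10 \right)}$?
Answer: $\frac{4867}{87} \approx 55.943$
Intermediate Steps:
$f{\left(C \right)} = - \frac{1}{3}$
$\left(-4 - 4\right)^{2} \left(- \frac{102}{-116}\right) + f{\left(-10 \right)} = \left(-4 - 4\right)^{2} \left(- \frac{102}{-116}\right) - \frac{1}{3} = \left(-8\right)^{2} \left(\left(-102\right) \left(- \frac{1}{116}\right)\right) - \frac{1}{3} = 64 \cdot \frac{51}{58} - \frac{1}{3} = \frac{1632}{29} - \frac{1}{3} = \frac{4867}{87}$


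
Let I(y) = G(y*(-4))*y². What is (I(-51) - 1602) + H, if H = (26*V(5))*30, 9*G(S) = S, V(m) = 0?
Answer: 57354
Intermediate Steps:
G(S) = S/9
I(y) = -4*y³/9 (I(y) = ((y*(-4))/9)*y² = ((-4*y)/9)*y² = (-4*y/9)*y² = -4*y³/9)
H = 0 (H = (26*0)*30 = 0*30 = 0)
(I(-51) - 1602) + H = (-4/9*(-51)³ - 1602) + 0 = (-4/9*(-132651) - 1602) + 0 = (58956 - 1602) + 0 = 57354 + 0 = 57354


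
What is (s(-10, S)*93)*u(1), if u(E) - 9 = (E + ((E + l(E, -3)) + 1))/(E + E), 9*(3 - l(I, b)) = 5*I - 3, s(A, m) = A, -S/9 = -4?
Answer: -33170/3 ≈ -11057.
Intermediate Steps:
S = 36 (S = -9*(-4) = 36)
l(I, b) = 10/3 - 5*I/9 (l(I, b) = 3 - (5*I - 3)/9 = 3 - (-3 + 5*I)/9 = 3 + (1/3 - 5*I/9) = 10/3 - 5*I/9)
u(E) = 9 + (13/3 + 13*E/9)/(2*E) (u(E) = 9 + (E + ((E + (10/3 - 5*E/9)) + 1))/(E + E) = 9 + (E + ((10/3 + 4*E/9) + 1))/((2*E)) = 9 + (E + (13/3 + 4*E/9))*(1/(2*E)) = 9 + (13/3 + 13*E/9)*(1/(2*E)) = 9 + (13/3 + 13*E/9)/(2*E))
(s(-10, S)*93)*u(1) = (-10*93)*((1/18)*(39 + 175*1)/1) = -155*(39 + 175)/3 = -155*214/3 = -930*107/9 = -33170/3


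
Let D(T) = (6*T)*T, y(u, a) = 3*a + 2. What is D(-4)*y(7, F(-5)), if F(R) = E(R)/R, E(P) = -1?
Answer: 1248/5 ≈ 249.60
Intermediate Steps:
F(R) = -1/R
y(u, a) = 2 + 3*a
D(T) = 6*T**2
D(-4)*y(7, F(-5)) = (6*(-4)**2)*(2 + 3*(-1/(-5))) = (6*16)*(2 + 3*(-1*(-1/5))) = 96*(2 + 3*(1/5)) = 96*(2 + 3/5) = 96*(13/5) = 1248/5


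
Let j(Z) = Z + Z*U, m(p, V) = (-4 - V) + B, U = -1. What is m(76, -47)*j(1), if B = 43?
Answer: 0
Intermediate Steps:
m(p, V) = 39 - V (m(p, V) = (-4 - V) + 43 = 39 - V)
j(Z) = 0 (j(Z) = Z + Z*(-1) = Z - Z = 0)
m(76, -47)*j(1) = (39 - 1*(-47))*0 = (39 + 47)*0 = 86*0 = 0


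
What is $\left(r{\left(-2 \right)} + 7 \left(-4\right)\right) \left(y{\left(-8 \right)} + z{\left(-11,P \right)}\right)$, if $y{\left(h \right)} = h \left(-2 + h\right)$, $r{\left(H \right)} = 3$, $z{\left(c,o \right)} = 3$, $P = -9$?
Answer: $-2075$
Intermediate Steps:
$\left(r{\left(-2 \right)} + 7 \left(-4\right)\right) \left(y{\left(-8 \right)} + z{\left(-11,P \right)}\right) = \left(3 + 7 \left(-4\right)\right) \left(- 8 \left(-2 - 8\right) + 3\right) = \left(3 - 28\right) \left(\left(-8\right) \left(-10\right) + 3\right) = - 25 \left(80 + 3\right) = \left(-25\right) 83 = -2075$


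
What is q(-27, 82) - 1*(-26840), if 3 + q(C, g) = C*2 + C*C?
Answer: 27512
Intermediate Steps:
q(C, g) = -3 + C² + 2*C (q(C, g) = -3 + (C*2 + C*C) = -3 + (2*C + C²) = -3 + (C² + 2*C) = -3 + C² + 2*C)
q(-27, 82) - 1*(-26840) = (-3 + (-27)² + 2*(-27)) - 1*(-26840) = (-3 + 729 - 54) + 26840 = 672 + 26840 = 27512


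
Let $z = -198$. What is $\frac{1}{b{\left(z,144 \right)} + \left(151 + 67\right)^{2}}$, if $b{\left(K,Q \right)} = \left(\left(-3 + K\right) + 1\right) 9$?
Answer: $\frac{1}{45724} \approx 2.187 \cdot 10^{-5}$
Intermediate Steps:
$b{\left(K,Q \right)} = -18 + 9 K$ ($b{\left(K,Q \right)} = \left(-2 + K\right) 9 = -18 + 9 K$)
$\frac{1}{b{\left(z,144 \right)} + \left(151 + 67\right)^{2}} = \frac{1}{\left(-18 + 9 \left(-198\right)\right) + \left(151 + 67\right)^{2}} = \frac{1}{\left(-18 - 1782\right) + 218^{2}} = \frac{1}{-1800 + 47524} = \frac{1}{45724}$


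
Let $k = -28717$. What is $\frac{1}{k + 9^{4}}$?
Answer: $- \frac{1}{22156} \approx -4.5135 \cdot 10^{-5}$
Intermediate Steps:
$\frac{1}{k + 9^{4}} = \frac{1}{-28717 + 9^{4}} = \frac{1}{-28717 + 6561} = \frac{1}{-22156} = - \frac{1}{22156}$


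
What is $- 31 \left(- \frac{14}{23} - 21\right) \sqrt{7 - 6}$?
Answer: $\frac{15407}{23} \approx 669.87$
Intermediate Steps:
$- 31 \left(- \frac{14}{23} - 21\right) \sqrt{7 - 6} = - 31 \left(\left(-14\right) \frac{1}{23} - 21\right) \sqrt{1} = - 31 \left(- \frac{14}{23} - 21\right) 1 = \left(-31\right) \left(- \frac{497}{23}\right) 1 = \frac{15407}{23} \cdot 1 = \frac{15407}{23}$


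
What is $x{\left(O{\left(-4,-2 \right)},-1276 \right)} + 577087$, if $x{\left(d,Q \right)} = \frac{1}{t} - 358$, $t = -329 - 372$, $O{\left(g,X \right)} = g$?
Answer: $\frac{404287028}{701} \approx 5.7673 \cdot 10^{5}$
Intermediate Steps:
$t = -701$
$x{\left(d,Q \right)} = - \frac{250959}{701}$ ($x{\left(d,Q \right)} = \frac{1}{-701} - 358 = - \frac{1}{701} - 358 = - \frac{250959}{701}$)
$x{\left(O{\left(-4,-2 \right)},-1276 \right)} + 577087 = - \frac{250959}{701} + 577087 = \frac{404287028}{701}$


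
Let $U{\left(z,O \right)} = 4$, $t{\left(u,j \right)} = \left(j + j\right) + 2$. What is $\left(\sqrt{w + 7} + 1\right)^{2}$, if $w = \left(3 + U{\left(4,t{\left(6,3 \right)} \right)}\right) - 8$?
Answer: $\left(1 + \sqrt{6}\right)^{2} \approx 11.899$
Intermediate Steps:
$t{\left(u,j \right)} = 2 + 2 j$ ($t{\left(u,j \right)} = 2 j + 2 = 2 + 2 j$)
$w = -1$ ($w = \left(3 + 4\right) - 8 = 7 - 8 = -1$)
$\left(\sqrt{w + 7} + 1\right)^{2} = \left(\sqrt{-1 + 7} + 1\right)^{2} = \left(\sqrt{6} + 1\right)^{2} = \left(1 + \sqrt{6}\right)^{2}$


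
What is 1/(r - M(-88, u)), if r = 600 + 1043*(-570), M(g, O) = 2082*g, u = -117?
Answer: -1/410694 ≈ -2.4349e-6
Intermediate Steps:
r = -593910 (r = 600 - 594510 = -593910)
1/(r - M(-88, u)) = 1/(-593910 - 2082*(-88)) = 1/(-593910 - 1*(-183216)) = 1/(-593910 + 183216) = 1/(-410694) = -1/410694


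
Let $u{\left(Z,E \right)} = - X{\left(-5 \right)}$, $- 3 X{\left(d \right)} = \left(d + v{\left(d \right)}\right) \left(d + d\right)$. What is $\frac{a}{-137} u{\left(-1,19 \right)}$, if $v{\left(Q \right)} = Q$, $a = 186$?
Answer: $- \frac{6200}{137} \approx -45.255$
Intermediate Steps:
$X{\left(d \right)} = - \frac{4 d^{2}}{3}$ ($X{\left(d \right)} = - \frac{\left(d + d\right) \left(d + d\right)}{3} = - \frac{2 d 2 d}{3} = - \frac{4 d^{2}}{3}$)
$u{\left(Z,E \right)} = \frac{100}{3}$ ($u{\left(Z,E \right)} = - \frac{\left(-4\right) \left(-5\right)^{2}}{3} = - \frac{\left(-4\right) 25}{3} = \left(-1\right) \left(- \frac{100}{3}\right) = \frac{100}{3}$)
$\frac{a}{-137} u{\left(-1,19 \right)} = \frac{186}{-137} \cdot \frac{100}{3} = 186 \left(- \frac{1}{137}\right) \frac{100}{3} = \left(- \frac{186}{137}\right) \frac{100}{3} = - \frac{6200}{137}$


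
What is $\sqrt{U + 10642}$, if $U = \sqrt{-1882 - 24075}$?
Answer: $\sqrt{10642 + i \sqrt{25957}} \approx 103.16 + 0.7809 i$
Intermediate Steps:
$U = i \sqrt{25957}$ ($U = \sqrt{-25957} = i \sqrt{25957} \approx 161.11 i$)
$\sqrt{U + 10642} = \sqrt{i \sqrt{25957} + 10642} = \sqrt{10642 + i \sqrt{25957}}$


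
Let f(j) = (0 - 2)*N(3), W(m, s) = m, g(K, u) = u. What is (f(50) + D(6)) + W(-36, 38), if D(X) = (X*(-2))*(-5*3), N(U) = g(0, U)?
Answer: 138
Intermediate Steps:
N(U) = U
D(X) = 30*X (D(X) = -2*X*(-15) = 30*X)
f(j) = -6 (f(j) = (0 - 2)*3 = -2*3 = -6)
(f(50) + D(6)) + W(-36, 38) = (-6 + 30*6) - 36 = (-6 + 180) - 36 = 174 - 36 = 138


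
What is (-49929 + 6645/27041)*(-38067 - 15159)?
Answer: 71861670430344/27041 ≈ 2.6575e+9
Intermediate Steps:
(-49929 + 6645/27041)*(-38067 - 15159) = (-49929 + 6645*(1/27041))*(-53226) = (-49929 + 6645/27041)*(-53226) = -1350123444/27041*(-53226) = 71861670430344/27041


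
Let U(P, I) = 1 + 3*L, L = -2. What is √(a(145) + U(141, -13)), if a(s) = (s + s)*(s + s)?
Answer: 11*√695 ≈ 289.99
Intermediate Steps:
a(s) = 4*s² (a(s) = (2*s)*(2*s) = 4*s²)
U(P, I) = -5 (U(P, I) = 1 + 3*(-2) = 1 - 6 = -5)
√(a(145) + U(141, -13)) = √(4*145² - 5) = √(4*21025 - 5) = √(84100 - 5) = √84095 = 11*√695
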